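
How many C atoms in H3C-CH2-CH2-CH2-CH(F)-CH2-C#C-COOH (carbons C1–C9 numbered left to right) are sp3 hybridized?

6

C1: sp3 ✓
C2: sp3 ✓
C3: sp3 ✓
C4: sp3 ✓
C5: sp3 ✓
C6: sp3 ✓
C7: sp
C8: sp
C9: sp2
C1, C2, C3, C4, C5, C6 → 6 sp3 carbons.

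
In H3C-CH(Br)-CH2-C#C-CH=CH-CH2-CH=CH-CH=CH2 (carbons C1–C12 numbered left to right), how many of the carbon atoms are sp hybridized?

C1: sp3
C2: sp3
C3: sp3
C4: sp ✓
C5: sp ✓
C6: sp2
C7: sp2
C8: sp3
C9: sp2
C10: sp2
C11: sp2
C12: sp2
C4, C5 → 2 sp carbons.

2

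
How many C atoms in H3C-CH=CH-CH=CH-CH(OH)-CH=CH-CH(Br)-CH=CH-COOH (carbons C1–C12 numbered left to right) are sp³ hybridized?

3

C1: sp3 ✓
C2: sp2
C3: sp2
C4: sp2
C5: sp2
C6: sp3 ✓
C7: sp2
C8: sp2
C9: sp3 ✓
C10: sp2
C11: sp2
C12: sp2
C1, C6, C9 → 3 sp3 carbons.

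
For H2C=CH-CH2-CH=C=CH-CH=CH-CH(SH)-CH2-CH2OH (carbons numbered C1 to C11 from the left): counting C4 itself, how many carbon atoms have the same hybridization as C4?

6

C4 is sp2 (one π bond).
C1: sp2 ✓
C2: sp2 ✓
C3: sp3
C4: sp2 ✓
C5: sp
C6: sp2 ✓
C7: sp2 ✓
C8: sp2 ✓
C9: sp3
C10: sp3
C11: sp3
6 carbons are sp2.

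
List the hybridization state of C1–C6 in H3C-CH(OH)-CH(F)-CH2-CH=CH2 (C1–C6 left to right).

C1 has 4 σ bonds: steric number 4 → sp3.
C2 — 4 σ bonds. Steric number 4, so sp3.
C3: 4 σ bonds — 4 electron domains, sp3.
C4 (4 σ bonds) has steric number 4: sp3.
C5 carries 3 σ bonds, plus one π bond, giving a steric number of 3, so it is sp2.
C6 (3 σ bonds, plus one π bond) has steric number 3: sp2.

C1 sp3, C2 sp3, C3 sp3, C4 sp3, C5 sp2, C6 sp2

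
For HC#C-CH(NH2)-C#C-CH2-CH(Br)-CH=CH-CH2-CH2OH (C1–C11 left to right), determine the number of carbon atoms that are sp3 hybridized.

C1: sp
C2: sp
C3: sp3 ✓
C4: sp
C5: sp
C6: sp3 ✓
C7: sp3 ✓
C8: sp2
C9: sp2
C10: sp3 ✓
C11: sp3 ✓
C3, C6, C7, C10, C11 → 5 sp3 carbons.

5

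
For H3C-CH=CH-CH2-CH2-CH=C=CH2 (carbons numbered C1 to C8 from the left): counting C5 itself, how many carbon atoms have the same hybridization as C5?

3

C5 is sp3 (only σ bonds).
C1: sp3 ✓
C2: sp2
C3: sp2
C4: sp3 ✓
C5: sp3 ✓
C6: sp2
C7: sp
C8: sp2
3 carbons are sp3.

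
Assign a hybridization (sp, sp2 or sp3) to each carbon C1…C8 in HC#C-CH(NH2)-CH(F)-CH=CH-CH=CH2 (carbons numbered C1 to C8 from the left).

C1: 2 σ bonds, plus two π bonds; 2 regions of electron density → sp.
C2: 2 σ bonds, plus two π bonds — 2 electron domains, sp.
C3 (4 σ bonds) has steric number 4: sp3.
C4 carries 4 σ bonds, giving a steric number of 4, so it is sp3.
C5: 3 σ bonds, plus one π bond — 3 electron domains, sp2.
C6: 3 σ bonds, plus one π bond; 3 regions of electron density → sp2.
C7 — 3 σ bonds, plus one π bond. Steric number 3, so sp2.
C8 — 3 σ bonds, plus one π bond. Steric number 3, so sp2.

C1 sp, C2 sp, C3 sp3, C4 sp3, C5 sp2, C6 sp2, C7 sp2, C8 sp2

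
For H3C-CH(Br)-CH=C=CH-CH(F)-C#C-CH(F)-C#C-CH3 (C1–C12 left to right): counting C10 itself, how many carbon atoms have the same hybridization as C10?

C10 is sp (two π bonds).
C1: sp3
C2: sp3
C3: sp2
C4: sp ✓
C5: sp2
C6: sp3
C7: sp ✓
C8: sp ✓
C9: sp3
C10: sp ✓
C11: sp ✓
C12: sp3
5 carbons are sp.

5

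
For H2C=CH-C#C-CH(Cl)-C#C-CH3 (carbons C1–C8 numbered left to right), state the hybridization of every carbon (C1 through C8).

C1: 3 σ bonds, plus one π bond; 3 regions of electron density → sp2.
C2 — 3 σ bonds, plus one π bond. Steric number 3, so sp2.
C3 is sp: 2 σ bonds, plus two π bonds, 2 electron-density regions.
C4: 2 σ bonds, plus two π bonds; 2 regions of electron density → sp.
C5: 4 σ bonds; 4 regions of electron density → sp3.
C6 has 2 σ bonds, plus two π bonds: steric number 2 → sp.
C7 (2 σ bonds, plus two π bonds) has steric number 2: sp.
C8: 4 σ bonds; 4 regions of electron density → sp3.

C1 sp2, C2 sp2, C3 sp, C4 sp, C5 sp3, C6 sp, C7 sp, C8 sp3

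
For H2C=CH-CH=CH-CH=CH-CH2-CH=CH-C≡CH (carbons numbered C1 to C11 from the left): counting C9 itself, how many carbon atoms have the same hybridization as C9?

C9 is sp2 (one π bond).
C1: sp2 ✓
C2: sp2 ✓
C3: sp2 ✓
C4: sp2 ✓
C5: sp2 ✓
C6: sp2 ✓
C7: sp3
C8: sp2 ✓
C9: sp2 ✓
C10: sp
C11: sp
8 carbons are sp2.

8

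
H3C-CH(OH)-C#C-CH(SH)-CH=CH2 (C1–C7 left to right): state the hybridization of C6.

C6 — 3 σ bonds, plus one π bond. Steric number 3, so sp2.

sp2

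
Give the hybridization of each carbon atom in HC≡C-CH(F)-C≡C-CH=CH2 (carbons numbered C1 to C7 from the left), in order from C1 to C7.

C1 sp, C2 sp, C3 sp3, C4 sp, C5 sp, C6 sp2, C7 sp2

C1: 2 σ bonds, plus two π bonds; 2 regions of electron density → sp.
C2 carries 2 σ bonds, plus two π bonds, giving a steric number of 2, so it is sp.
C3 carries 4 σ bonds, giving a steric number of 4, so it is sp3.
C4 (2 σ bonds, plus two π bonds) has steric number 2: sp.
C5 (2 σ bonds, plus two π bonds) has steric number 2: sp.
C6 has 3 σ bonds, plus one π bond: steric number 3 → sp2.
C7 is sp2: 3 σ bonds, plus one π bond, 3 electron-density regions.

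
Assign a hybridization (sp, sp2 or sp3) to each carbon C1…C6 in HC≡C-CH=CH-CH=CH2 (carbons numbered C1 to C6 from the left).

C1 sp, C2 sp, C3 sp2, C4 sp2, C5 sp2, C6 sp2

C1 — 2 σ bonds, plus two π bonds. Steric number 2, so sp.
C2 (2 σ bonds, plus two π bonds) has steric number 2: sp.
C3 has 3 σ bonds, plus one π bond: steric number 3 → sp2.
C4: 3 σ bonds, plus one π bond; 3 regions of electron density → sp2.
C5 is sp2: 3 σ bonds, plus one π bond, 3 electron-density regions.
C6 (3 σ bonds, plus one π bond) has steric number 3: sp2.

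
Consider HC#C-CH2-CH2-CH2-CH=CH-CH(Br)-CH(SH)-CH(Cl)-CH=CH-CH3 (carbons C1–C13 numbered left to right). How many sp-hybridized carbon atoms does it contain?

2

C1: sp ✓
C2: sp ✓
C3: sp3
C4: sp3
C5: sp3
C6: sp2
C7: sp2
C8: sp3
C9: sp3
C10: sp3
C11: sp2
C12: sp2
C13: sp3
C1, C2 → 2 sp carbons.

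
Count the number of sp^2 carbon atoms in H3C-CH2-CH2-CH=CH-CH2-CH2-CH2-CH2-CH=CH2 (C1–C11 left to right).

C1: sp3
C2: sp3
C3: sp3
C4: sp2 ✓
C5: sp2 ✓
C6: sp3
C7: sp3
C8: sp3
C9: sp3
C10: sp2 ✓
C11: sp2 ✓
C4, C5, C10, C11 → 4 sp2 carbons.

4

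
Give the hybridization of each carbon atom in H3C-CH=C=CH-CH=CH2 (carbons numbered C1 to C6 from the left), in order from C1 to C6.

C1 has 4 σ bonds: steric number 4 → sp3.
C2: 3 σ bonds, plus one π bond — 3 electron domains, sp2.
C3 has 2 σ bonds, plus two π bonds: steric number 2 → sp.
C4 — 3 σ bonds, plus one π bond. Steric number 3, so sp2.
C5: 3 σ bonds, plus one π bond; 3 regions of electron density → sp2.
C6: 3 σ bonds, plus one π bond — 3 electron domains, sp2.

C1 sp3, C2 sp2, C3 sp, C4 sp2, C5 sp2, C6 sp2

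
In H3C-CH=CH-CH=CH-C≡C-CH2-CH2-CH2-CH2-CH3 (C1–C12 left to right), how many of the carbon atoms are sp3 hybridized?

C1: sp3 ✓
C2: sp2
C3: sp2
C4: sp2
C5: sp2
C6: sp
C7: sp
C8: sp3 ✓
C9: sp3 ✓
C10: sp3 ✓
C11: sp3 ✓
C12: sp3 ✓
C1, C8, C9, C10, C11, C12 → 6 sp3 carbons.

6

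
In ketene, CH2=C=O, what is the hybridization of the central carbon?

The central carbon carries 2 σ bonds, plus two π bonds, giving a steric number of 2, so it is sp.

sp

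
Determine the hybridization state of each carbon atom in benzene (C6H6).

sp2

Every ring carbon has three σ bonds and contributes one p electron to the aromatic π system.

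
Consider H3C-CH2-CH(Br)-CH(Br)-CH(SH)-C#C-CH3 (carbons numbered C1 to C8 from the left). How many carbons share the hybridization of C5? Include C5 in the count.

C5 is sp3 (only σ bonds).
C1: sp3 ✓
C2: sp3 ✓
C3: sp3 ✓
C4: sp3 ✓
C5: sp3 ✓
C6: sp
C7: sp
C8: sp3 ✓
6 carbons are sp3.

6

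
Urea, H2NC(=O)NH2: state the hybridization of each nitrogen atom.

sp^2

Both N lone pairs are conjugated with the C=O; planar sp2.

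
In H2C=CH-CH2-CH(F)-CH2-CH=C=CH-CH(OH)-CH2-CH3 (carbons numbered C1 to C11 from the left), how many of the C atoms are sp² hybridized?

4

C1: sp2 ✓
C2: sp2 ✓
C3: sp3
C4: sp3
C5: sp3
C6: sp2 ✓
C7: sp
C8: sp2 ✓
C9: sp3
C10: sp3
C11: sp3
C1, C2, C6, C8 → 4 sp2 carbons.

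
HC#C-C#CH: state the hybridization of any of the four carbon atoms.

sp

Every carbon is part of a C≡C triple bond: two σ regions → sp.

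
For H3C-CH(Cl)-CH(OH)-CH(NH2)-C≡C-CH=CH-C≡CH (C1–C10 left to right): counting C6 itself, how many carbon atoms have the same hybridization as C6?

4

C6 is sp (two π bonds).
C1: sp3
C2: sp3
C3: sp3
C4: sp3
C5: sp ✓
C6: sp ✓
C7: sp2
C8: sp2
C9: sp ✓
C10: sp ✓
4 carbons are sp.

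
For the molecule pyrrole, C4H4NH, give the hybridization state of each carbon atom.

sp^2

Each carbon atom — 3 σ bonds, plus one π bond. Steric number 3, so sp2.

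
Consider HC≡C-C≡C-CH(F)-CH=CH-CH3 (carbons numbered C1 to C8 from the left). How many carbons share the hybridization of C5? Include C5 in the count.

2

C5 is sp3 (only σ bonds).
C1: sp
C2: sp
C3: sp
C4: sp
C5: sp3 ✓
C6: sp2
C7: sp2
C8: sp3 ✓
2 carbons are sp3.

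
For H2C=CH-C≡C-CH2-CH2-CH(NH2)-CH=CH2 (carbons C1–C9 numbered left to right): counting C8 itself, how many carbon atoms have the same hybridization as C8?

C8 is sp2 (one π bond).
C1: sp2 ✓
C2: sp2 ✓
C3: sp
C4: sp
C5: sp3
C6: sp3
C7: sp3
C8: sp2 ✓
C9: sp2 ✓
4 carbons are sp2.

4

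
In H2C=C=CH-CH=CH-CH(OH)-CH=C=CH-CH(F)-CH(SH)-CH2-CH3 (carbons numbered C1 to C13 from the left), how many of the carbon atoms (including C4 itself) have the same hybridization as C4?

6

C4 is sp2 (one π bond).
C1: sp2 ✓
C2: sp
C3: sp2 ✓
C4: sp2 ✓
C5: sp2 ✓
C6: sp3
C7: sp2 ✓
C8: sp
C9: sp2 ✓
C10: sp3
C11: sp3
C12: sp3
C13: sp3
6 carbons are sp2.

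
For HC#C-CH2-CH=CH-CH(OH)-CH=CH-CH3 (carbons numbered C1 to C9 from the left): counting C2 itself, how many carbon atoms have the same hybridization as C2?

C2 is sp (two π bonds).
C1: sp ✓
C2: sp ✓
C3: sp3
C4: sp2
C5: sp2
C6: sp3
C7: sp2
C8: sp2
C9: sp3
2 carbons are sp.

2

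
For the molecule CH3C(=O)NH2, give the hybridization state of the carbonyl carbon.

The carbonyl carbon: 3 σ bonds, plus one π bond; 3 regions of electron density → sp2.

sp2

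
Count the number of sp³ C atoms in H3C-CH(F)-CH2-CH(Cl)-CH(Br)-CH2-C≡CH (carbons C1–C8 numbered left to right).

6

C1: sp3 ✓
C2: sp3 ✓
C3: sp3 ✓
C4: sp3 ✓
C5: sp3 ✓
C6: sp3 ✓
C7: sp
C8: sp
C1, C2, C3, C4, C5, C6 → 6 sp3 carbons.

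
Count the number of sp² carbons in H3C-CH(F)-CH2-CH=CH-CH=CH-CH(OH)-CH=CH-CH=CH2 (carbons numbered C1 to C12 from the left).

C1: sp3
C2: sp3
C3: sp3
C4: sp2 ✓
C5: sp2 ✓
C6: sp2 ✓
C7: sp2 ✓
C8: sp3
C9: sp2 ✓
C10: sp2 ✓
C11: sp2 ✓
C12: sp2 ✓
C4, C5, C6, C7, C9, C10, C11, C12 → 8 sp2 carbons.

8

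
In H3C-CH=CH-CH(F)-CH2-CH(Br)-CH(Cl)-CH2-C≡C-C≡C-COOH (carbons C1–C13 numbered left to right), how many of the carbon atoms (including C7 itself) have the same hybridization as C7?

6

C7 is sp3 (only σ bonds).
C1: sp3 ✓
C2: sp2
C3: sp2
C4: sp3 ✓
C5: sp3 ✓
C6: sp3 ✓
C7: sp3 ✓
C8: sp3 ✓
C9: sp
C10: sp
C11: sp
C12: sp
C13: sp2
6 carbons are sp3.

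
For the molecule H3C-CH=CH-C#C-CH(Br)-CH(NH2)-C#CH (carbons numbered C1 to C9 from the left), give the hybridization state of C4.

sp

C4 — 2 σ bonds, plus two π bonds. Steric number 2, so sp.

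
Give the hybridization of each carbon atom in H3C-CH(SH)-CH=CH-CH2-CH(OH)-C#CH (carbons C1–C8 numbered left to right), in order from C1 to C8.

C1 carries 4 σ bonds, giving a steric number of 4, so it is sp3.
C2 (4 σ bonds) has steric number 4: sp3.
C3 is sp2: 3 σ bonds, plus one π bond, 3 electron-density regions.
C4: 3 σ bonds, plus one π bond; 3 regions of electron density → sp2.
C5: 4 σ bonds — 4 electron domains, sp3.
C6 (4 σ bonds) has steric number 4: sp3.
C7 is sp: 2 σ bonds, plus two π bonds, 2 electron-density regions.
C8 (2 σ bonds, plus two π bonds) has steric number 2: sp.

C1 sp3, C2 sp3, C3 sp2, C4 sp2, C5 sp3, C6 sp3, C7 sp, C8 sp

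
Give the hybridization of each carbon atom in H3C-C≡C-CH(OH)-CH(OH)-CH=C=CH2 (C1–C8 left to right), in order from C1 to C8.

C1 — 4 σ bonds. Steric number 4, so sp3.
C2: 2 σ bonds, plus two π bonds — 2 electron domains, sp.
C3: 2 σ bonds, plus two π bonds — 2 electron domains, sp.
C4: 4 σ bonds — 4 electron domains, sp3.
C5: 4 σ bonds; 4 regions of electron density → sp3.
C6 — 3 σ bonds, plus one π bond. Steric number 3, so sp2.
C7 carries 2 σ bonds, plus two π bonds, giving a steric number of 2, so it is sp.
C8: 3 σ bonds, plus one π bond; 3 regions of electron density → sp2.

C1 sp3, C2 sp, C3 sp, C4 sp3, C5 sp3, C6 sp2, C7 sp, C8 sp2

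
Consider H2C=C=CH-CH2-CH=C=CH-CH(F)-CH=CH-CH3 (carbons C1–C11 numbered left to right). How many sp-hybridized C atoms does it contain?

C1: sp2
C2: sp ✓
C3: sp2
C4: sp3
C5: sp2
C6: sp ✓
C7: sp2
C8: sp3
C9: sp2
C10: sp2
C11: sp3
C2, C6 → 2 sp carbons.

2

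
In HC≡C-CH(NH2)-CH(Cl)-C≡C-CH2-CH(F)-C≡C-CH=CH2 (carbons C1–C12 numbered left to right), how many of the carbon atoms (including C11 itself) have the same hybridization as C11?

2

C11 is sp2 (one π bond).
C1: sp
C2: sp
C3: sp3
C4: sp3
C5: sp
C6: sp
C7: sp3
C8: sp3
C9: sp
C10: sp
C11: sp2 ✓
C12: sp2 ✓
2 carbons are sp2.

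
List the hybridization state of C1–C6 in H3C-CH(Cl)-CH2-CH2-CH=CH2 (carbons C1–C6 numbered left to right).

C1 sp3, C2 sp3, C3 sp3, C4 sp3, C5 sp2, C6 sp2

C1 is sp3: 4 σ bonds, 4 electron-density regions.
C2 (4 σ bonds) has steric number 4: sp3.
C3: 4 σ bonds — 4 electron domains, sp3.
C4: 4 σ bonds — 4 electron domains, sp3.
C5 has 3 σ bonds, plus one π bond: steric number 3 → sp2.
C6: 3 σ bonds, plus one π bond; 3 regions of electron density → sp2.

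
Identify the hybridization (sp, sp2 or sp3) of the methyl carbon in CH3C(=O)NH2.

The methyl carbon is sp3: 4 σ bonds, 4 electron-density regions.

sp^3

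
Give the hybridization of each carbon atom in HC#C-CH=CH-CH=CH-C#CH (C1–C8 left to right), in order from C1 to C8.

C1 sp, C2 sp, C3 sp2, C4 sp2, C5 sp2, C6 sp2, C7 sp, C8 sp

C1 has 2 σ bonds, plus two π bonds: steric number 2 → sp.
C2 has 2 σ bonds, plus two π bonds: steric number 2 → sp.
C3: 3 σ bonds, plus one π bond — 3 electron domains, sp2.
C4 carries 3 σ bonds, plus one π bond, giving a steric number of 3, so it is sp2.
C5: 3 σ bonds, plus one π bond — 3 electron domains, sp2.
C6: 3 σ bonds, plus one π bond — 3 electron domains, sp2.
C7: 2 σ bonds, plus two π bonds — 2 electron domains, sp.
C8 — 2 σ bonds, plus two π bonds. Steric number 2, so sp.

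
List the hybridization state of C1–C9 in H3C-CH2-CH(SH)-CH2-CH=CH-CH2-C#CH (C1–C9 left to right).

C1 sp3, C2 sp3, C3 sp3, C4 sp3, C5 sp2, C6 sp2, C7 sp3, C8 sp, C9 sp

C1: 4 σ bonds — 4 electron domains, sp3.
C2: 4 σ bonds; 4 regions of electron density → sp3.
C3: 4 σ bonds — 4 electron domains, sp3.
C4: 4 σ bonds; 4 regions of electron density → sp3.
C5 has 3 σ bonds, plus one π bond: steric number 3 → sp2.
C6 has 3 σ bonds, plus one π bond: steric number 3 → sp2.
C7 has 4 σ bonds: steric number 4 → sp3.
C8: 2 σ bonds, plus two π bonds; 2 regions of electron density → sp.
C9 has 2 σ bonds, plus two π bonds: steric number 2 → sp.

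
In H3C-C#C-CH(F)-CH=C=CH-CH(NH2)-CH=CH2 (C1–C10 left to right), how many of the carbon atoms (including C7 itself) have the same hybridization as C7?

4

C7 is sp2 (one π bond).
C1: sp3
C2: sp
C3: sp
C4: sp3
C5: sp2 ✓
C6: sp
C7: sp2 ✓
C8: sp3
C9: sp2 ✓
C10: sp2 ✓
4 carbons are sp2.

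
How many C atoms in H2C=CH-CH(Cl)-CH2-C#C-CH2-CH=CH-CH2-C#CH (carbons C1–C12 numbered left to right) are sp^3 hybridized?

C1: sp2
C2: sp2
C3: sp3 ✓
C4: sp3 ✓
C5: sp
C6: sp
C7: sp3 ✓
C8: sp2
C9: sp2
C10: sp3 ✓
C11: sp
C12: sp
C3, C4, C7, C10 → 4 sp3 carbons.

4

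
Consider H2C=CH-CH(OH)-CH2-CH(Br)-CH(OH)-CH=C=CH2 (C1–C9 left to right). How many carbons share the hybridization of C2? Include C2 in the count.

C2 is sp2 (one π bond).
C1: sp2 ✓
C2: sp2 ✓
C3: sp3
C4: sp3
C5: sp3
C6: sp3
C7: sp2 ✓
C8: sp
C9: sp2 ✓
4 carbons are sp2.

4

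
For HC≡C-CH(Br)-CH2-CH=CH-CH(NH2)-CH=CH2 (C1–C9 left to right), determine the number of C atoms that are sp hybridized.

C1: sp ✓
C2: sp ✓
C3: sp3
C4: sp3
C5: sp2
C6: sp2
C7: sp3
C8: sp2
C9: sp2
C1, C2 → 2 sp carbons.

2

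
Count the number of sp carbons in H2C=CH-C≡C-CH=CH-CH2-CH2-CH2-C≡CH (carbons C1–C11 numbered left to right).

4

C1: sp2
C2: sp2
C3: sp ✓
C4: sp ✓
C5: sp2
C6: sp2
C7: sp3
C8: sp3
C9: sp3
C10: sp ✓
C11: sp ✓
C3, C4, C10, C11 → 4 sp carbons.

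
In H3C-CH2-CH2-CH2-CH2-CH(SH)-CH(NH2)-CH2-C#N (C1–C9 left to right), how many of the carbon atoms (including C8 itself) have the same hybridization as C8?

8

C8 is sp3 (only σ bonds).
C1: sp3 ✓
C2: sp3 ✓
C3: sp3 ✓
C4: sp3 ✓
C5: sp3 ✓
C6: sp3 ✓
C7: sp3 ✓
C8: sp3 ✓
C9: sp
8 carbons are sp3.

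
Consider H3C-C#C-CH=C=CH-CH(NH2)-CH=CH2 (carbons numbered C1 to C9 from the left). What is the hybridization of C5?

sp

C5 — 2 σ bonds, plus two π bonds. Steric number 2, so sp.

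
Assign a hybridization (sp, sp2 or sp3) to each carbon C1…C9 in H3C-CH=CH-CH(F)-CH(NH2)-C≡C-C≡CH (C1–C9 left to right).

C1 carries 4 σ bonds, giving a steric number of 4, so it is sp3.
C2: 3 σ bonds, plus one π bond; 3 regions of electron density → sp2.
C3: 3 σ bonds, plus one π bond; 3 regions of electron density → sp2.
C4: 4 σ bonds — 4 electron domains, sp3.
C5 has 4 σ bonds: steric number 4 → sp3.
C6: 2 σ bonds, plus two π bonds — 2 electron domains, sp.
C7: 2 σ bonds, plus two π bonds — 2 electron domains, sp.
C8 carries 2 σ bonds, plus two π bonds, giving a steric number of 2, so it is sp.
C9 carries 2 σ bonds, plus two π bonds, giving a steric number of 2, so it is sp.

C1 sp3, C2 sp2, C3 sp2, C4 sp3, C5 sp3, C6 sp, C7 sp, C8 sp, C9 sp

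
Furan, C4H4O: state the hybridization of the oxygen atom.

sp^2

One O lone pair is in the aromatic π system (p orbital), the other is in an sp2 hybrid in the ring plane; O has two σ bonds + one in-plane lone pair → sp2.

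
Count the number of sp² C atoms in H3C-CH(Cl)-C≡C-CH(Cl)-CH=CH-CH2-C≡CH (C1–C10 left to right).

C1: sp3
C2: sp3
C3: sp
C4: sp
C5: sp3
C6: sp2 ✓
C7: sp2 ✓
C8: sp3
C9: sp
C10: sp
C6, C7 → 2 sp2 carbons.

2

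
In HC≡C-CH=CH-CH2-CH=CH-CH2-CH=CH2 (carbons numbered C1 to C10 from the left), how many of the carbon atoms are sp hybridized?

2

C1: sp ✓
C2: sp ✓
C3: sp2
C4: sp2
C5: sp3
C6: sp2
C7: sp2
C8: sp3
C9: sp2
C10: sp2
C1, C2 → 2 sp carbons.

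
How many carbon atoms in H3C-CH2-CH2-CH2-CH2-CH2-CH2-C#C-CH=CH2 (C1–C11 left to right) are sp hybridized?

C1: sp3
C2: sp3
C3: sp3
C4: sp3
C5: sp3
C6: sp3
C7: sp3
C8: sp ✓
C9: sp ✓
C10: sp2
C11: sp2
C8, C9 → 2 sp carbons.

2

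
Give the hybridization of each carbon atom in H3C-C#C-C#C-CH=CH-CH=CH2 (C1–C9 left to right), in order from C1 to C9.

C1 sp3, C2 sp, C3 sp, C4 sp, C5 sp, C6 sp2, C7 sp2, C8 sp2, C9 sp2

C1 has 4 σ bonds: steric number 4 → sp3.
C2 is sp: 2 σ bonds, plus two π bonds, 2 electron-density regions.
C3 has 2 σ bonds, plus two π bonds: steric number 2 → sp.
C4: 2 σ bonds, plus two π bonds — 2 electron domains, sp.
C5 is sp: 2 σ bonds, plus two π bonds, 2 electron-density regions.
C6 — 3 σ bonds, plus one π bond. Steric number 3, so sp2.
C7 has 3 σ bonds, plus one π bond: steric number 3 → sp2.
C8: 3 σ bonds, plus one π bond; 3 regions of electron density → sp2.
C9 (3 σ bonds, plus one π bond) has steric number 3: sp2.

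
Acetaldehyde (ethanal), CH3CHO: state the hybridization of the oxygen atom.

The oxygen atom carries 1 σ bond and 2 lone pairs, plus one π bond, giving a steric number of 3, so it is sp2.

sp^2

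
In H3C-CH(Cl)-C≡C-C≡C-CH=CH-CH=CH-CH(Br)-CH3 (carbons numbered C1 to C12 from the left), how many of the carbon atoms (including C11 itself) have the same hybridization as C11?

4

C11 is sp3 (only σ bonds).
C1: sp3 ✓
C2: sp3 ✓
C3: sp
C4: sp
C5: sp
C6: sp
C7: sp2
C8: sp2
C9: sp2
C10: sp2
C11: sp3 ✓
C12: sp3 ✓
4 carbons are sp3.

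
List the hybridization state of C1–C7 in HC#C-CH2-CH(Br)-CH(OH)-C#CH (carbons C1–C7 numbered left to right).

C1 — 2 σ bonds, plus two π bonds. Steric number 2, so sp.
C2: 2 σ bonds, plus two π bonds; 2 regions of electron density → sp.
C3 — 4 σ bonds. Steric number 4, so sp3.
C4: 4 σ bonds — 4 electron domains, sp3.
C5: 4 σ bonds; 4 regions of electron density → sp3.
C6 (2 σ bonds, plus two π bonds) has steric number 2: sp.
C7 carries 2 σ bonds, plus two π bonds, giving a steric number of 2, so it is sp.

C1 sp, C2 sp, C3 sp3, C4 sp3, C5 sp3, C6 sp, C7 sp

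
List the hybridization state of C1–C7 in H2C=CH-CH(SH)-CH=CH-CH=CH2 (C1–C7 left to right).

C1 sp2, C2 sp2, C3 sp3, C4 sp2, C5 sp2, C6 sp2, C7 sp2

C1: 3 σ bonds, plus one π bond — 3 electron domains, sp2.
C2: 3 σ bonds, plus one π bond — 3 electron domains, sp2.
C3 (4 σ bonds) has steric number 4: sp3.
C4 carries 3 σ bonds, plus one π bond, giving a steric number of 3, so it is sp2.
C5: 3 σ bonds, plus one π bond; 3 regions of electron density → sp2.
C6 has 3 σ bonds, plus one π bond: steric number 3 → sp2.
C7 — 3 σ bonds, plus one π bond. Steric number 3, so sp2.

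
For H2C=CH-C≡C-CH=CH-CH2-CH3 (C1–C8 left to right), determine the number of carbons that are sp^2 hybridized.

C1: sp2 ✓
C2: sp2 ✓
C3: sp
C4: sp
C5: sp2 ✓
C6: sp2 ✓
C7: sp3
C8: sp3
C1, C2, C5, C6 → 4 sp2 carbons.

4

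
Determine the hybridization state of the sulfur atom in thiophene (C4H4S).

sp2

Analogous to furan: one S lone pair in the aromatic π system, S is sp2.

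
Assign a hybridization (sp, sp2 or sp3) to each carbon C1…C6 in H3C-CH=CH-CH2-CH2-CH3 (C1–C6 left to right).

C1 sp3, C2 sp2, C3 sp2, C4 sp3, C5 sp3, C6 sp3

C1 is sp3: 4 σ bonds, 4 electron-density regions.
C2: 3 σ bonds, plus one π bond; 3 regions of electron density → sp2.
C3: 3 σ bonds, plus one π bond; 3 regions of electron density → sp2.
C4 is sp3: 4 σ bonds, 4 electron-density regions.
C5 is sp3: 4 σ bonds, 4 electron-density regions.
C6 carries 4 σ bonds, giving a steric number of 4, so it is sp3.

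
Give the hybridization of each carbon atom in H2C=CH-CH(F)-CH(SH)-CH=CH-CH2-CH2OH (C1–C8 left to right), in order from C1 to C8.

C1 has 3 σ bonds, plus one π bond: steric number 3 → sp2.
C2 (3 σ bonds, plus one π bond) has steric number 3: sp2.
C3: 4 σ bonds — 4 electron domains, sp3.
C4 has 4 σ bonds: steric number 4 → sp3.
C5: 3 σ bonds, plus one π bond — 3 electron domains, sp2.
C6 is sp2: 3 σ bonds, plus one π bond, 3 electron-density regions.
C7: 4 σ bonds; 4 regions of electron density → sp3.
C8 is sp3: 4 σ bonds, 4 electron-density regions.

C1 sp2, C2 sp2, C3 sp3, C4 sp3, C5 sp2, C6 sp2, C7 sp3, C8 sp3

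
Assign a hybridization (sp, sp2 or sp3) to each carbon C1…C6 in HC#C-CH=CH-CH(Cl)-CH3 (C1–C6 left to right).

C1 sp, C2 sp, C3 sp2, C4 sp2, C5 sp3, C6 sp3

C1: 2 σ bonds, plus two π bonds — 2 electron domains, sp.
C2 is sp: 2 σ bonds, plus two π bonds, 2 electron-density regions.
C3 (3 σ bonds, plus one π bond) has steric number 3: sp2.
C4 has 3 σ bonds, plus one π bond: steric number 3 → sp2.
C5: 4 σ bonds — 4 electron domains, sp3.
C6 carries 4 σ bonds, giving a steric number of 4, so it is sp3.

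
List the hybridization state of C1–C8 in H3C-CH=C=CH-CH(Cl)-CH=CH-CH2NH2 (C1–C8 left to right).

C1 carries 4 σ bonds, giving a steric number of 4, so it is sp3.
C2 is sp2: 3 σ bonds, plus one π bond, 3 electron-density regions.
C3 has 2 σ bonds, plus two π bonds: steric number 2 → sp.
C4 (3 σ bonds, plus one π bond) has steric number 3: sp2.
C5: 4 σ bonds — 4 electron domains, sp3.
C6: 3 σ bonds, plus one π bond — 3 electron domains, sp2.
C7 (3 σ bonds, plus one π bond) has steric number 3: sp2.
C8: 4 σ bonds; 4 regions of electron density → sp3.

C1 sp3, C2 sp2, C3 sp, C4 sp2, C5 sp3, C6 sp2, C7 sp2, C8 sp3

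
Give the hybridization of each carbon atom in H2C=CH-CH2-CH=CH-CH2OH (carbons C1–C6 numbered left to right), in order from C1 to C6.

C1 sp2, C2 sp2, C3 sp3, C4 sp2, C5 sp2, C6 sp3

C1: 3 σ bonds, plus one π bond — 3 electron domains, sp2.
C2 — 3 σ bonds, plus one π bond. Steric number 3, so sp2.
C3 has 4 σ bonds: steric number 4 → sp3.
C4 (3 σ bonds, plus one π bond) has steric number 3: sp2.
C5 is sp2: 3 σ bonds, plus one π bond, 3 electron-density regions.
C6 has 4 σ bonds: steric number 4 → sp3.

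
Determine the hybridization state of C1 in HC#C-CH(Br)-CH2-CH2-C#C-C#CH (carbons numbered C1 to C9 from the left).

sp

C1 (2 σ bonds, plus two π bonds) has steric number 2: sp.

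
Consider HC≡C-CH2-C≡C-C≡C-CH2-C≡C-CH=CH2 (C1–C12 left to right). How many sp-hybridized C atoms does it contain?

C1: sp ✓
C2: sp ✓
C3: sp3
C4: sp ✓
C5: sp ✓
C6: sp ✓
C7: sp ✓
C8: sp3
C9: sp ✓
C10: sp ✓
C11: sp2
C12: sp2
C1, C2, C4, C5, C6, C7, C9, C10 → 8 sp carbons.

8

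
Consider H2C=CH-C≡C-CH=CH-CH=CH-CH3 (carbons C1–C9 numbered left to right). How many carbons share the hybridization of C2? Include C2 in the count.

C2 is sp2 (one π bond).
C1: sp2 ✓
C2: sp2 ✓
C3: sp
C4: sp
C5: sp2 ✓
C6: sp2 ✓
C7: sp2 ✓
C8: sp2 ✓
C9: sp3
6 carbons are sp2.

6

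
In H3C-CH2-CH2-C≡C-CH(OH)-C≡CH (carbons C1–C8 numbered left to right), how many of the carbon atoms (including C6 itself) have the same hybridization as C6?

4

C6 is sp3 (only σ bonds).
C1: sp3 ✓
C2: sp3 ✓
C3: sp3 ✓
C4: sp
C5: sp
C6: sp3 ✓
C7: sp
C8: sp
4 carbons are sp3.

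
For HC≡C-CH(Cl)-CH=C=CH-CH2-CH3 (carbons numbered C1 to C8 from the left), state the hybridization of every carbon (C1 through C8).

C1 sp, C2 sp, C3 sp3, C4 sp2, C5 sp, C6 sp2, C7 sp3, C8 sp3

C1: 2 σ bonds, plus two π bonds — 2 electron domains, sp.
C2 is sp: 2 σ bonds, plus two π bonds, 2 electron-density regions.
C3 (4 σ bonds) has steric number 4: sp3.
C4: 3 σ bonds, plus one π bond — 3 electron domains, sp2.
C5: 2 σ bonds, plus two π bonds; 2 regions of electron density → sp.
C6 — 3 σ bonds, plus one π bond. Steric number 3, so sp2.
C7 (4 σ bonds) has steric number 4: sp3.
C8 — 4 σ bonds. Steric number 4, so sp3.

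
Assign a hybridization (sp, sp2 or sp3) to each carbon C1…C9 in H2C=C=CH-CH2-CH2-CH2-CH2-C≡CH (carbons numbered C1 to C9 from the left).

C1 sp2, C2 sp, C3 sp2, C4 sp3, C5 sp3, C6 sp3, C7 sp3, C8 sp, C9 sp

C1 — 3 σ bonds, plus one π bond. Steric number 3, so sp2.
C2 carries 2 σ bonds, plus two π bonds, giving a steric number of 2, so it is sp.
C3 carries 3 σ bonds, plus one π bond, giving a steric number of 3, so it is sp2.
C4 carries 4 σ bonds, giving a steric number of 4, so it is sp3.
C5 has 4 σ bonds: steric number 4 → sp3.
C6 (4 σ bonds) has steric number 4: sp3.
C7: 4 σ bonds — 4 electron domains, sp3.
C8: 2 σ bonds, plus two π bonds — 2 electron domains, sp.
C9 carries 2 σ bonds, plus two π bonds, giving a steric number of 2, so it is sp.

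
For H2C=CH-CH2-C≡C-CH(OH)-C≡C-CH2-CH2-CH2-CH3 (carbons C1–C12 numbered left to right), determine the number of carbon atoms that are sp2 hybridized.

C1: sp2 ✓
C2: sp2 ✓
C3: sp3
C4: sp
C5: sp
C6: sp3
C7: sp
C8: sp
C9: sp3
C10: sp3
C11: sp3
C12: sp3
C1, C2 → 2 sp2 carbons.

2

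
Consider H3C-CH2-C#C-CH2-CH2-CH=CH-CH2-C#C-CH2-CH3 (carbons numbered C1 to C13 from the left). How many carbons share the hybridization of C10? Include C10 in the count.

4

C10 is sp (two π bonds).
C1: sp3
C2: sp3
C3: sp ✓
C4: sp ✓
C5: sp3
C6: sp3
C7: sp2
C8: sp2
C9: sp3
C10: sp ✓
C11: sp ✓
C12: sp3
C13: sp3
4 carbons are sp.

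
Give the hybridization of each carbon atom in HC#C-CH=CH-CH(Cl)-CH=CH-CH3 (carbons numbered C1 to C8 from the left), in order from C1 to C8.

C1 carries 2 σ bonds, plus two π bonds, giving a steric number of 2, so it is sp.
C2 — 2 σ bonds, plus two π bonds. Steric number 2, so sp.
C3: 3 σ bonds, plus one π bond — 3 electron domains, sp2.
C4 (3 σ bonds, plus one π bond) has steric number 3: sp2.
C5 (4 σ bonds) has steric number 4: sp3.
C6 has 3 σ bonds, plus one π bond: steric number 3 → sp2.
C7 has 3 σ bonds, plus one π bond: steric number 3 → sp2.
C8 is sp3: 4 σ bonds, 4 electron-density regions.

C1 sp, C2 sp, C3 sp2, C4 sp2, C5 sp3, C6 sp2, C7 sp2, C8 sp3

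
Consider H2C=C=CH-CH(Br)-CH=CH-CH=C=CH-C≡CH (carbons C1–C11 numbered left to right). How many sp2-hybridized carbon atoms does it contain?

6

C1: sp2 ✓
C2: sp
C3: sp2 ✓
C4: sp3
C5: sp2 ✓
C6: sp2 ✓
C7: sp2 ✓
C8: sp
C9: sp2 ✓
C10: sp
C11: sp
C1, C3, C5, C6, C7, C9 → 6 sp2 carbons.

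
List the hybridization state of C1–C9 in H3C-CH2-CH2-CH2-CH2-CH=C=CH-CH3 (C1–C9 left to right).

C1: 4 σ bonds — 4 electron domains, sp3.
C2 has 4 σ bonds: steric number 4 → sp3.
C3: 4 σ bonds; 4 regions of electron density → sp3.
C4: 4 σ bonds — 4 electron domains, sp3.
C5 has 4 σ bonds: steric number 4 → sp3.
C6 — 3 σ bonds, plus one π bond. Steric number 3, so sp2.
C7 — 2 σ bonds, plus two π bonds. Steric number 2, so sp.
C8 — 3 σ bonds, plus one π bond. Steric number 3, so sp2.
C9: 4 σ bonds; 4 regions of electron density → sp3.

C1 sp3, C2 sp3, C3 sp3, C4 sp3, C5 sp3, C6 sp2, C7 sp, C8 sp2, C9 sp3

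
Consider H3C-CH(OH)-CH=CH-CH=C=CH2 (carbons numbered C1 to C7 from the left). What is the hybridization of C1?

C1 has 4 σ bonds: steric number 4 → sp3.

sp3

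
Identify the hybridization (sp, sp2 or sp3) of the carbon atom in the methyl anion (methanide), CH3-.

Three σ bonds + one lone pair = steric number 4 → sp3, pyramidal.

sp^3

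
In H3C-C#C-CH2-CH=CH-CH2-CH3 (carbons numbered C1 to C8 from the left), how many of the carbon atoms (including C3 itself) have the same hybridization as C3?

C3 is sp (two π bonds).
C1: sp3
C2: sp ✓
C3: sp ✓
C4: sp3
C5: sp2
C6: sp2
C7: sp3
C8: sp3
2 carbons are sp.

2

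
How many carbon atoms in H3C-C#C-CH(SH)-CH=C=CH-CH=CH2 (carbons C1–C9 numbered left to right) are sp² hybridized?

C1: sp3
C2: sp
C3: sp
C4: sp3
C5: sp2 ✓
C6: sp
C7: sp2 ✓
C8: sp2 ✓
C9: sp2 ✓
C5, C7, C8, C9 → 4 sp2 carbons.

4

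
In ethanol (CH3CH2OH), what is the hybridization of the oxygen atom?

sp³

The oxygen atom (2 σ bonds and 2 lone pairs) has steric number 4: sp3.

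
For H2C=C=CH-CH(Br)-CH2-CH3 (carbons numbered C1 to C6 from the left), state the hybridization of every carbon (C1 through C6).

C1 sp2, C2 sp, C3 sp2, C4 sp3, C5 sp3, C6 sp3

C1 carries 3 σ bonds, plus one π bond, giving a steric number of 3, so it is sp2.
C2 has 2 σ bonds, plus two π bonds: steric number 2 → sp.
C3 has 3 σ bonds, plus one π bond: steric number 3 → sp2.
C4 is sp3: 4 σ bonds, 4 electron-density regions.
C5: 4 σ bonds — 4 electron domains, sp3.
C6: 4 σ bonds; 4 regions of electron density → sp3.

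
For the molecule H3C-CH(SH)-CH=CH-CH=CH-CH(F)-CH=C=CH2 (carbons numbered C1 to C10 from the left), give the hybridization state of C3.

sp²

C3: 3 σ bonds, plus one π bond; 3 regions of electron density → sp2.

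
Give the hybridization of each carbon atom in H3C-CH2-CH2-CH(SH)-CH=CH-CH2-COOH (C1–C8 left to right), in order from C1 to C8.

C1: 4 σ bonds — 4 electron domains, sp3.
C2 — 4 σ bonds. Steric number 4, so sp3.
C3: 4 σ bonds — 4 electron domains, sp3.
C4 (4 σ bonds) has steric number 4: sp3.
C5 — 3 σ bonds, plus one π bond. Steric number 3, so sp2.
C6 has 3 σ bonds, plus one π bond: steric number 3 → sp2.
C7 is sp3: 4 σ bonds, 4 electron-density regions.
C8: 3 σ bonds, plus one π bond — 3 electron domains, sp2.

C1 sp3, C2 sp3, C3 sp3, C4 sp3, C5 sp2, C6 sp2, C7 sp3, C8 sp2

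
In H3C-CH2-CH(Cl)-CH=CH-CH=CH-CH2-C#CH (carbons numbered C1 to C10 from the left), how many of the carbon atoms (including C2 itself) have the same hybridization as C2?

4

C2 is sp3 (only σ bonds).
C1: sp3 ✓
C2: sp3 ✓
C3: sp3 ✓
C4: sp2
C5: sp2
C6: sp2
C7: sp2
C8: sp3 ✓
C9: sp
C10: sp
4 carbons are sp3.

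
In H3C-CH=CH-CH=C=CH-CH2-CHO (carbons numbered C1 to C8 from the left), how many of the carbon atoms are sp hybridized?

1

C1: sp3
C2: sp2
C3: sp2
C4: sp2
C5: sp ✓
C6: sp2
C7: sp3
C8: sp2
C5 → 1 sp carbon.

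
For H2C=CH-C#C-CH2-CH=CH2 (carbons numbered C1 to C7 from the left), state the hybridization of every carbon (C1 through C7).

C1 sp2, C2 sp2, C3 sp, C4 sp, C5 sp3, C6 sp2, C7 sp2

C1 carries 3 σ bonds, plus one π bond, giving a steric number of 3, so it is sp2.
C2: 3 σ bonds, plus one π bond; 3 regions of electron density → sp2.
C3 — 2 σ bonds, plus two π bonds. Steric number 2, so sp.
C4: 2 σ bonds, plus two π bonds — 2 electron domains, sp.
C5 (4 σ bonds) has steric number 4: sp3.
C6 (3 σ bonds, plus one π bond) has steric number 3: sp2.
C7: 3 σ bonds, plus one π bond — 3 electron domains, sp2.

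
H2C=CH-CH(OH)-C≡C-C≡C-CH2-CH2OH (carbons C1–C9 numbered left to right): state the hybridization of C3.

C3 has 4 σ bonds: steric number 4 → sp3.

sp^3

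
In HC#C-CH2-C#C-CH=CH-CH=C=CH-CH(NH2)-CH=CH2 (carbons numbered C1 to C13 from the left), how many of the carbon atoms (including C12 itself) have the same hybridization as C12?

C12 is sp2 (one π bond).
C1: sp
C2: sp
C3: sp3
C4: sp
C5: sp
C6: sp2 ✓
C7: sp2 ✓
C8: sp2 ✓
C9: sp
C10: sp2 ✓
C11: sp3
C12: sp2 ✓
C13: sp2 ✓
6 carbons are sp2.

6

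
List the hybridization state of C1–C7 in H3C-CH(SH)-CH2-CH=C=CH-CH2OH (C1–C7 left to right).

C1 carries 4 σ bonds, giving a steric number of 4, so it is sp3.
C2: 4 σ bonds; 4 regions of electron density → sp3.
C3: 4 σ bonds; 4 regions of electron density → sp3.
C4 — 3 σ bonds, plus one π bond. Steric number 3, so sp2.
C5 has 2 σ bonds, plus two π bonds: steric number 2 → sp.
C6: 3 σ bonds, plus one π bond — 3 electron domains, sp2.
C7: 4 σ bonds; 4 regions of electron density → sp3.

C1 sp3, C2 sp3, C3 sp3, C4 sp2, C5 sp, C6 sp2, C7 sp3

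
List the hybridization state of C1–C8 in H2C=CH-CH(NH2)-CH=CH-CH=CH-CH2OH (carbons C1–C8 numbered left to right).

C1 sp2, C2 sp2, C3 sp3, C4 sp2, C5 sp2, C6 sp2, C7 sp2, C8 sp3

C1: 3 σ bonds, plus one π bond; 3 regions of electron density → sp2.
C2 (3 σ bonds, plus one π bond) has steric number 3: sp2.
C3 has 4 σ bonds: steric number 4 → sp3.
C4: 3 σ bonds, plus one π bond; 3 regions of electron density → sp2.
C5: 3 σ bonds, plus one π bond — 3 electron domains, sp2.
C6: 3 σ bonds, plus one π bond — 3 electron domains, sp2.
C7: 3 σ bonds, plus one π bond; 3 regions of electron density → sp2.
C8 (4 σ bonds) has steric number 4: sp3.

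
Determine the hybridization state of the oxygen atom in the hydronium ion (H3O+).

sp^3

Three σ bonds + one lone pair = steric number 4 → sp3.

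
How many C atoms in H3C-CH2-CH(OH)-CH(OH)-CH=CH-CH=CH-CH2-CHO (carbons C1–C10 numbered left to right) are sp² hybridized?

5

C1: sp3
C2: sp3
C3: sp3
C4: sp3
C5: sp2 ✓
C6: sp2 ✓
C7: sp2 ✓
C8: sp2 ✓
C9: sp3
C10: sp2 ✓
C5, C6, C7, C8, C10 → 5 sp2 carbons.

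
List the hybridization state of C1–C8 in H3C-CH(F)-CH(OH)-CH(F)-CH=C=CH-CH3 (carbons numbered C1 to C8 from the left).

C1 sp3, C2 sp3, C3 sp3, C4 sp3, C5 sp2, C6 sp, C7 sp2, C8 sp3

C1 has 4 σ bonds: steric number 4 → sp3.
C2 has 4 σ bonds: steric number 4 → sp3.
C3 carries 4 σ bonds, giving a steric number of 4, so it is sp3.
C4 — 4 σ bonds. Steric number 4, so sp3.
C5 has 3 σ bonds, plus one π bond: steric number 3 → sp2.
C6: 2 σ bonds, plus two π bonds; 2 regions of electron density → sp.
C7 — 3 σ bonds, plus one π bond. Steric number 3, so sp2.
C8 carries 4 σ bonds, giving a steric number of 4, so it is sp3.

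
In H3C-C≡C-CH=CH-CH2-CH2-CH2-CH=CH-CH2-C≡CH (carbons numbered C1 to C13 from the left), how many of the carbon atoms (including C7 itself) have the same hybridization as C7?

C7 is sp3 (only σ bonds).
C1: sp3 ✓
C2: sp
C3: sp
C4: sp2
C5: sp2
C6: sp3 ✓
C7: sp3 ✓
C8: sp3 ✓
C9: sp2
C10: sp2
C11: sp3 ✓
C12: sp
C13: sp
5 carbons are sp3.

5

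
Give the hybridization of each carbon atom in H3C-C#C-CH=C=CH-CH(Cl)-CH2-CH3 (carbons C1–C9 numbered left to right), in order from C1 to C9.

C1 sp3, C2 sp, C3 sp, C4 sp2, C5 sp, C6 sp2, C7 sp3, C8 sp3, C9 sp3

C1 (4 σ bonds) has steric number 4: sp3.
C2 has 2 σ bonds, plus two π bonds: steric number 2 → sp.
C3 is sp: 2 σ bonds, plus two π bonds, 2 electron-density regions.
C4: 3 σ bonds, plus one π bond; 3 regions of electron density → sp2.
C5 is sp: 2 σ bonds, plus two π bonds, 2 electron-density regions.
C6 has 3 σ bonds, plus one π bond: steric number 3 → sp2.
C7: 4 σ bonds; 4 regions of electron density → sp3.
C8: 4 σ bonds; 4 regions of electron density → sp3.
C9 (4 σ bonds) has steric number 4: sp3.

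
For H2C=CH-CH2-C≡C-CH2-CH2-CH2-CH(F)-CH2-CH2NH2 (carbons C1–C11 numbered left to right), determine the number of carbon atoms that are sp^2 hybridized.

C1: sp2 ✓
C2: sp2 ✓
C3: sp3
C4: sp
C5: sp
C6: sp3
C7: sp3
C8: sp3
C9: sp3
C10: sp3
C11: sp3
C1, C2 → 2 sp2 carbons.

2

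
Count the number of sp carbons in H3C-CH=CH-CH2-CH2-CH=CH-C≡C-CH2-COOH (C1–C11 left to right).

C1: sp3
C2: sp2
C3: sp2
C4: sp3
C5: sp3
C6: sp2
C7: sp2
C8: sp ✓
C9: sp ✓
C10: sp3
C11: sp2
C8, C9 → 2 sp carbons.

2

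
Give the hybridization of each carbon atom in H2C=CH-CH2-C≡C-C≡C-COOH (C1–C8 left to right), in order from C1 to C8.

C1 sp2, C2 sp2, C3 sp3, C4 sp, C5 sp, C6 sp, C7 sp, C8 sp2

C1 carries 3 σ bonds, plus one π bond, giving a steric number of 3, so it is sp2.
C2: 3 σ bonds, plus one π bond; 3 regions of electron density → sp2.
C3 has 4 σ bonds: steric number 4 → sp3.
C4 carries 2 σ bonds, plus two π bonds, giving a steric number of 2, so it is sp.
C5 carries 2 σ bonds, plus two π bonds, giving a steric number of 2, so it is sp.
C6: 2 σ bonds, plus two π bonds; 2 regions of electron density → sp.
C7 carries 2 σ bonds, plus two π bonds, giving a steric number of 2, so it is sp.
C8 carries 3 σ bonds, plus one π bond, giving a steric number of 3, so it is sp2.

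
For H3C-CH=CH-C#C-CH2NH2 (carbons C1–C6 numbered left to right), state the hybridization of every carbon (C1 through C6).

C1 sp3, C2 sp2, C3 sp2, C4 sp, C5 sp, C6 sp3

C1 has 4 σ bonds: steric number 4 → sp3.
C2: 3 σ bonds, plus one π bond — 3 electron domains, sp2.
C3 has 3 σ bonds, plus one π bond: steric number 3 → sp2.
C4: 2 σ bonds, plus two π bonds; 2 regions of electron density → sp.
C5: 2 σ bonds, plus two π bonds — 2 electron domains, sp.
C6 is sp3: 4 σ bonds, 4 electron-density regions.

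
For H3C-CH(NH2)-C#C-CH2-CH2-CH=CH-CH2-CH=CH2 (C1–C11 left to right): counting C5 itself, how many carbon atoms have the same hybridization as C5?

5

C5 is sp3 (only σ bonds).
C1: sp3 ✓
C2: sp3 ✓
C3: sp
C4: sp
C5: sp3 ✓
C6: sp3 ✓
C7: sp2
C8: sp2
C9: sp3 ✓
C10: sp2
C11: sp2
5 carbons are sp3.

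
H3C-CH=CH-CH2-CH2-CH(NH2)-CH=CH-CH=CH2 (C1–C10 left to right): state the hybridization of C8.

sp^2

C8: 3 σ bonds, plus one π bond — 3 electron domains, sp2.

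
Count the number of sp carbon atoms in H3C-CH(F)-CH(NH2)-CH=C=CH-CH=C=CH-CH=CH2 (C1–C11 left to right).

C1: sp3
C2: sp3
C3: sp3
C4: sp2
C5: sp ✓
C6: sp2
C7: sp2
C8: sp ✓
C9: sp2
C10: sp2
C11: sp2
C5, C8 → 2 sp carbons.

2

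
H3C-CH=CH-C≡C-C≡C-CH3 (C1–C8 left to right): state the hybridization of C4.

C4: 2 σ bonds, plus two π bonds; 2 regions of electron density → sp.

sp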